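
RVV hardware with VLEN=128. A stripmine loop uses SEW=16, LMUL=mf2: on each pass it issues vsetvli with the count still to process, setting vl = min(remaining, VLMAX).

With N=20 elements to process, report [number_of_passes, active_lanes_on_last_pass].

lanes per group: 128·1/2/16 = 4
20 elements at 4/iter → 5 passes, remainder 4 on the last

[iterations, last_vl] = [5, 4]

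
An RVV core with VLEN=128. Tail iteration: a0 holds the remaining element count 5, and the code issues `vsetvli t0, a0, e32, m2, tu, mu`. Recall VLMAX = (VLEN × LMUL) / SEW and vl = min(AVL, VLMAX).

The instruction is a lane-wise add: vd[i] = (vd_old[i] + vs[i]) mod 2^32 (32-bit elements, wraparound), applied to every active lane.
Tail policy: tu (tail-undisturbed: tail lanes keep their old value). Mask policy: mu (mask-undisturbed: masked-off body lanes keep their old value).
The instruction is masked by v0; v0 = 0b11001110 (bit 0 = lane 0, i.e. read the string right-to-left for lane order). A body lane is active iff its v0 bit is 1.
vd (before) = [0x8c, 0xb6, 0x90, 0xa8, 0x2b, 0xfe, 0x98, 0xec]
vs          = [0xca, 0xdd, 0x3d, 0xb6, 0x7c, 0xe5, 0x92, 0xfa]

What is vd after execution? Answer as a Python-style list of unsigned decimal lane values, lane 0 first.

vd = [140, 403, 205, 350, 43, 254, 152, 236]

VLMAX = VLEN×LMUL/SEW = 128×2/32 = 8
AVL=5 ≤ VLMAX=8, so vl = 5
  i=0: mask-off/keep → 140
  i=1: add(0xb6,0xdd) → 403
  i=2: add(0x90,0x3d) → 205
  i=3: add(0xa8,0xb6) → 350
  i=4: mask-off/keep → 43
  i=5: tail/keep → 254
  i=6: tail/keep → 152
  i=7: tail/keep → 236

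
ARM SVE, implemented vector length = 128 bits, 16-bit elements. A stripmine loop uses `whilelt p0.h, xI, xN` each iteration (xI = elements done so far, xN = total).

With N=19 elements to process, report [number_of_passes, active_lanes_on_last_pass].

register lanes = 128/16 = 8
N=19: ⌈19/8⌉ = 3 iters; last vl = 19 − 2×8 = 3

[iterations, last_vl] = [3, 3]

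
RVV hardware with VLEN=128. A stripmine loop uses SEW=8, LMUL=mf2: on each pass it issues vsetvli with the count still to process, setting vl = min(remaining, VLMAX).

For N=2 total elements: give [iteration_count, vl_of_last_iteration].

VLMAX = (128 × 1/2) / 8 = 8 lanes
2 elements at 8/iter → 1 passes, remainder 2 on the last

[iterations, last_vl] = [1, 2]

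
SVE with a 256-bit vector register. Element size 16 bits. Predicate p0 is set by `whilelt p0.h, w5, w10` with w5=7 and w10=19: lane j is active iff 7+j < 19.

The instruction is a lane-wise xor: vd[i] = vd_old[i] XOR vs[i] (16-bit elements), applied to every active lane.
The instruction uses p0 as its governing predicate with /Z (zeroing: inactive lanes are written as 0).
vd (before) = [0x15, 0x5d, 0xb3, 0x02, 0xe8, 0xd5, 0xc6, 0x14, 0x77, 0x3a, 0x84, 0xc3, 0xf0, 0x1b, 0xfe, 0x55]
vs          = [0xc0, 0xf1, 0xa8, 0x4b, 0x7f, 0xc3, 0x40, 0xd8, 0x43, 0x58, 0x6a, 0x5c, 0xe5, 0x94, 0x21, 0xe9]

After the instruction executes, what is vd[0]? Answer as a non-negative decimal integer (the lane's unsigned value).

register lanes = 256/16 = 16
whilelt: lane j active iff 7+j < 19 → j < 12 → 12 active
  i=0: xor(0x15,0xc0) → 213
  i=1: xor(0x5d,0xf1) → 172
  i=2: xor(0xb3,0xa8) → 27
  i=3: xor(0x02,0x4b) → 73
  i=4: xor(0xe8,0x7f) → 151
  i=5: xor(0xd5,0xc3) → 22
  i=6: xor(0xc6,0x40) → 134
  i=7: xor(0x14,0xd8) → 204
  i=8: xor(0x77,0x43) → 52
  i=9: xor(0x3a,0x58) → 98
  i=10: xor(0x84,0x6a) → 238
  i=11: xor(0xc3,0x5c) → 159
  i=12: tail/zero → 0
  i=13: tail/zero → 0
  i=14: tail/zero → 0
  i=15: tail/zero → 0

vd[0] = 213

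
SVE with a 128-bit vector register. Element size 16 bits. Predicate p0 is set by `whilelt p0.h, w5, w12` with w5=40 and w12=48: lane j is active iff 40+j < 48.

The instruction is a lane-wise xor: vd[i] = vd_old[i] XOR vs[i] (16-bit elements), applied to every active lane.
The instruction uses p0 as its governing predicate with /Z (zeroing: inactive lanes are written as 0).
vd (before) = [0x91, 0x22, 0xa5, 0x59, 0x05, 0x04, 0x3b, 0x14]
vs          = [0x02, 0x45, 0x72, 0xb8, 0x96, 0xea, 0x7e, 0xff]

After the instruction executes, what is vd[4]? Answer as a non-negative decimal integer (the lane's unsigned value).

vd[4] = 147

lane count: 128 div 16 = 8
whilelt: lane j active iff 40+j < 48 → j < 8 → 8 active
[0] xor(0x91,0x02) = 0x93
[1] xor(0x22,0x45) = 0x67
[2] xor(0xa5,0x72) = 0xd7
[3] xor(0x59,0xb8) = 0xe1
[4] xor(0x05,0x96) = 0x93
[5] xor(0x04,0xea) = 0xee
[6] xor(0x3b,0x7e) = 0x45
[7] xor(0x14,0xff) = 0xeb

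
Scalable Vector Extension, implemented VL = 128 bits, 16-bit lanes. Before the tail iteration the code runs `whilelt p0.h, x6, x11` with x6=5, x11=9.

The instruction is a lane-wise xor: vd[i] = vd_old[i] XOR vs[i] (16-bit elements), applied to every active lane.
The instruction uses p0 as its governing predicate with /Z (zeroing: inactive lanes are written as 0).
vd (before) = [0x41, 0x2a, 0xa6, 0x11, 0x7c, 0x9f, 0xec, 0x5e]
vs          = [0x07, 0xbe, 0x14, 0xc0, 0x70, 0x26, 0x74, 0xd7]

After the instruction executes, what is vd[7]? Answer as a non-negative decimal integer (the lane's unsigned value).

lane count: 128 div 16 = 8
p0[j] = (5+j < 9); true for j=0..3 → 4 lanes set
  i=0: xor(0x41,0x07) → 70
  i=1: xor(0x2a,0xbe) → 148
  i=2: xor(0xa6,0x14) → 178
  i=3: xor(0x11,0xc0) → 209
  i=4: tail/zero → 0
  i=5: tail/zero → 0
  i=6: tail/zero → 0
  i=7: tail/zero → 0

vd[7] = 0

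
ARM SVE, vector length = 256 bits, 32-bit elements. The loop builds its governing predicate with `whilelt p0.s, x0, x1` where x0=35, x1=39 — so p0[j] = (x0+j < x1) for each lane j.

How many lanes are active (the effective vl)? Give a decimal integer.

lane count: 256 div 32 = 8
p0[j] = (35+j < 39); true for j=0..3 → 4 lanes set

vl = 4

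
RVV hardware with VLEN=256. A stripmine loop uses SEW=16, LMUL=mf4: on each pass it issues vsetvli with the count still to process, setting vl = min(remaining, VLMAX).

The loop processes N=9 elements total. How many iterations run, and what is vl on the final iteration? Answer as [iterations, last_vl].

lanes per group: 256·1/4/16 = 4
N=9: ⌈9/4⌉ = 3 iters; last vl = 9 − 2×4 = 1

[iterations, last_vl] = [3, 1]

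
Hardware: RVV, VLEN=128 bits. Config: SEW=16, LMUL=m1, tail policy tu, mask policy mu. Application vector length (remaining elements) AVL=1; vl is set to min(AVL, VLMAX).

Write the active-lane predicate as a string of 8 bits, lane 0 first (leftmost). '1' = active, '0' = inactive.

VLMAX = (128 × 1) / 16 = 8 lanes
vl = min(AVL, VLMAX) = min(1, 8) = 1
bits (lane 0 leftmost): 10000000

predicate = 10000000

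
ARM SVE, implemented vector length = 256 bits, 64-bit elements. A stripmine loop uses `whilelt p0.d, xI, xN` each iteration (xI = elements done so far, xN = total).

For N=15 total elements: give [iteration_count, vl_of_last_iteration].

register lanes = 256/64 = 4
iterations = ceil(15/4) = 4; final-pass vl = 3

[iterations, last_vl] = [4, 3]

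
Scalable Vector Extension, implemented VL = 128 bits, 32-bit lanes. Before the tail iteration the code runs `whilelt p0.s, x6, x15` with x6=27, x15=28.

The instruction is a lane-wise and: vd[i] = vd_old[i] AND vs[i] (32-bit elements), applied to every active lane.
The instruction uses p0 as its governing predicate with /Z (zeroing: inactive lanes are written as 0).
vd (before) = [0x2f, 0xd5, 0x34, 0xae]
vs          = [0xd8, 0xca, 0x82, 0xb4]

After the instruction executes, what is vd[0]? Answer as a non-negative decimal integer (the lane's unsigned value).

vd[0] = 8

register lanes = 128/32 = 4
active while 27+j < 28, i.e. j ∈ [0,1) capped at 4 ⇒ 1
lane  0: and(0x2f,0xd8) ⇒ 0x08
lane  1: tail/zero ⇒ 0x00
lane  2: tail/zero ⇒ 0x00
lane  3: tail/zero ⇒ 0x00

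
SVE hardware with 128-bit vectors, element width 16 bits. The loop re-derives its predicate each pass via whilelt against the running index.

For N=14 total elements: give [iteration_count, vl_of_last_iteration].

[iterations, last_vl] = [2, 6]

128-bit reg / 16-bit elem → 8 lanes
iterations = ceil(14/8) = 2; final-pass vl = 6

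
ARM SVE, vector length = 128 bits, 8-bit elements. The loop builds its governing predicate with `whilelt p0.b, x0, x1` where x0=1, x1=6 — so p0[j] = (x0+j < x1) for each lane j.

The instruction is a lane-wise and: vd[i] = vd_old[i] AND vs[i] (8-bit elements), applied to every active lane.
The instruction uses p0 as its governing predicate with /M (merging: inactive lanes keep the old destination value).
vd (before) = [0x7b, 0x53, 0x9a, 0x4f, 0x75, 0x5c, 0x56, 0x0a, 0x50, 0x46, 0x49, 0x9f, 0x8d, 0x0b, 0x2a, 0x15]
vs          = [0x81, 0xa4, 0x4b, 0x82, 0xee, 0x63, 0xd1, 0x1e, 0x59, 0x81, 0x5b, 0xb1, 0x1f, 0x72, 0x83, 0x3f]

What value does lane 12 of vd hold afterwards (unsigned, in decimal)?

register lanes = 128/8 = 16
whilelt: lane j active iff 1+j < 6 → j < 5 → 5 active
lane  0: and(0x7b,0x81) ⇒ 0x01
lane  1: and(0x53,0xa4) ⇒ 0x00
lane  2: and(0x9a,0x4b) ⇒ 0x0a
lane  3: and(0x4f,0x82) ⇒ 0x02
lane  4: and(0x75,0xee) ⇒ 0x64
lane  5: tail/keep ⇒ 0x5c
lane  6: tail/keep ⇒ 0x56
lane  7: tail/keep ⇒ 0x0a
lane  8: tail/keep ⇒ 0x50
lane  9: tail/keep ⇒ 0x46
lane 10: tail/keep ⇒ 0x49
lane 11: tail/keep ⇒ 0x9f
lane 12: tail/keep ⇒ 0x8d
lane 13: tail/keep ⇒ 0x0b
lane 14: tail/keep ⇒ 0x2a
lane 15: tail/keep ⇒ 0x15

vd[12] = 141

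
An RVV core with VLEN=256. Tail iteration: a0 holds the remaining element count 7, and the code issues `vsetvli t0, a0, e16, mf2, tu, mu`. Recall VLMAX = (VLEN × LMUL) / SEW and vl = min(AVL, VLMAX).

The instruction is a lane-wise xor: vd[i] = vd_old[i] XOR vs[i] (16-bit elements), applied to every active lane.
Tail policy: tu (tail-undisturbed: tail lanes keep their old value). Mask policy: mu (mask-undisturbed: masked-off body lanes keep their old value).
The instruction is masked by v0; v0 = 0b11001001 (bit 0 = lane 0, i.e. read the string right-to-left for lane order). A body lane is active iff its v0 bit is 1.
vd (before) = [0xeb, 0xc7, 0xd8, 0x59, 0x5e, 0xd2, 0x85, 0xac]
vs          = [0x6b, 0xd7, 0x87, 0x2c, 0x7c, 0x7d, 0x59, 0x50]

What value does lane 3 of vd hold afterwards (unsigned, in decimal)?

VLMAX = (256 × 1/2) / 16 = 8 lanes
vl = min(AVL, VLMAX) = min(7, 8) = 7
vd[0] xor(0xeb,0x6b) -> 0x80
vd[1] mask-off/keep -> 0xc7
vd[2] mask-off/keep -> 0xd8
vd[3] xor(0x59,0x2c) -> 0x75
vd[4] mask-off/keep -> 0x5e
vd[5] mask-off/keep -> 0xd2
vd[6] xor(0x85,0x59) -> 0xdc
vd[7] tail/keep -> 0xac

vd[3] = 117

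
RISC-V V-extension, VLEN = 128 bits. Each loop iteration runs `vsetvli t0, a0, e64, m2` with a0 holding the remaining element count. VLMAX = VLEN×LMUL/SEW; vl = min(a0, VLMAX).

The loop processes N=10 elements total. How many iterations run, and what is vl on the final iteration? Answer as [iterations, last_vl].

VLMAX = (128 × 2) / 64 = 4 lanes
N=10: ⌈10/4⌉ = 3 iters; last vl = 10 − 2×4 = 2

[iterations, last_vl] = [3, 2]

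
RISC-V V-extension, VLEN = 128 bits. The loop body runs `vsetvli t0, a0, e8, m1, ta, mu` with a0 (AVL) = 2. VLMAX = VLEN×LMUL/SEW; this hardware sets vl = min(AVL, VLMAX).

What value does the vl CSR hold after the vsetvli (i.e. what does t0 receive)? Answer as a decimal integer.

vl = 2

VLMAX = VLEN×LMUL/SEW = 128×1/8 = 16
vl = min(AVL, VLMAX) = min(2, 16) = 2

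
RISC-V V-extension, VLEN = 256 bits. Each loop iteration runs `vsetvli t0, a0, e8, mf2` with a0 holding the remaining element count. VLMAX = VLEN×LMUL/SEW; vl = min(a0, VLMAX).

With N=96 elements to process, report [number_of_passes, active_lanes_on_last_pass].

[iterations, last_vl] = [6, 16]

VLMAX = VLEN×LMUL/SEW = 256×1/2/8 = 16
N=96: ⌈96/16⌉ = 6 iters; last vl = 96 − 5×16 = 16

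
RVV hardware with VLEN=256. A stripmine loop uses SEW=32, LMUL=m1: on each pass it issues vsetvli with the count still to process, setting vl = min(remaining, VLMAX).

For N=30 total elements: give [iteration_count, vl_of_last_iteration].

VLMAX = (256 × 1) / 32 = 8 lanes
iterations = ceil(30/8) = 4; final-pass vl = 6

[iterations, last_vl] = [4, 6]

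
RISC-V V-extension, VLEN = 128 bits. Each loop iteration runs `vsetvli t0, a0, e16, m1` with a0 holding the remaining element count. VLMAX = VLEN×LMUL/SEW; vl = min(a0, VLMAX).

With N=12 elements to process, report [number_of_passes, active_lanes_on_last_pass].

VLMAX = VLEN×LMUL/SEW = 128×1/16 = 8
N=12: ⌈12/8⌉ = 2 iters; last vl = 12 − 1×8 = 4

[iterations, last_vl] = [2, 4]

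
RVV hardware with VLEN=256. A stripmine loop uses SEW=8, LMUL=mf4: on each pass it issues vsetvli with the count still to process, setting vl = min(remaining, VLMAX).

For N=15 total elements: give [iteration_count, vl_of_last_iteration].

[iterations, last_vl] = [2, 7]

VLMAX = (256 × 1/4) / 8 = 8 lanes
15 elements at 8/iter → 2 passes, remainder 7 on the last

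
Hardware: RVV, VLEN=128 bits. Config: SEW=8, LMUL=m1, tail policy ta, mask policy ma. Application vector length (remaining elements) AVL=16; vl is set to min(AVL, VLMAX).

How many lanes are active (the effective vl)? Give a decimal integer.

vl = 16

lanes per group: 128·1/8 = 16
vl ← min(16, 16) = 16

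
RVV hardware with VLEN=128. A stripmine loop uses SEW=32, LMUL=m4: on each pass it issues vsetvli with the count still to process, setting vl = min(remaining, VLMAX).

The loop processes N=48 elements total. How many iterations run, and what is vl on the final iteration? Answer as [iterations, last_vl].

[iterations, last_vl] = [3, 16]

VLMAX = (128 × 4) / 32 = 16 lanes
iterations = ceil(48/16) = 3; final-pass vl = 16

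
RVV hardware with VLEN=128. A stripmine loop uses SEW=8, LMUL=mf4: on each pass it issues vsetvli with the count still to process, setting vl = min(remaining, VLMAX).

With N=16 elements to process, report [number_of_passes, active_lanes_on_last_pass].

lanes per group: 128·1/4/8 = 4
N=16: ⌈16/4⌉ = 4 iters; last vl = 16 − 3×4 = 4

[iterations, last_vl] = [4, 4]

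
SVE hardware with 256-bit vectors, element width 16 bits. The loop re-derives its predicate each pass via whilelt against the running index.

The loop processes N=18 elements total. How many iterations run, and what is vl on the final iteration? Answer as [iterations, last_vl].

lane count: 256 div 16 = 16
18 elements at 16/iter → 2 passes, remainder 2 on the last

[iterations, last_vl] = [2, 2]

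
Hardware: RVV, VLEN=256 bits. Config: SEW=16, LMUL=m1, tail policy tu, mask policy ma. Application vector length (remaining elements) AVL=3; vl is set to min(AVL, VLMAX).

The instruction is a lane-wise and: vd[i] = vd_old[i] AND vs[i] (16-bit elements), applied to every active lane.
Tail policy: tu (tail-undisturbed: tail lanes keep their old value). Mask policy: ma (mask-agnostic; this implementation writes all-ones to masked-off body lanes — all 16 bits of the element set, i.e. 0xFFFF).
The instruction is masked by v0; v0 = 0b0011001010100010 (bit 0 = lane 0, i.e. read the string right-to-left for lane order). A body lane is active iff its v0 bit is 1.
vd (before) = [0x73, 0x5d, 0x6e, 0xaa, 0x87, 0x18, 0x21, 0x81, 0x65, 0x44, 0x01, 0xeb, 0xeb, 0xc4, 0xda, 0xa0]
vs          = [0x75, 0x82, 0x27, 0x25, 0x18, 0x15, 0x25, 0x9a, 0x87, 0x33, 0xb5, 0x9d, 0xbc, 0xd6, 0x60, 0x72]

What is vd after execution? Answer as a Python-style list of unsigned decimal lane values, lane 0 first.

VLMAX = (256 × 1) / 16 = 16 lanes
vl = min(AVL, VLMAX) = min(3, 16) = 3
lane  0: mask-off/ones ⇒ 0xffff
lane  1: and(0x5d,0x82) ⇒ 0x00
lane  2: mask-off/ones ⇒ 0xffff
lane  3: tail/keep ⇒ 0xaa
lane  4: tail/keep ⇒ 0x87
lane  5: tail/keep ⇒ 0x18
lane  6: tail/keep ⇒ 0x21
lane  7: tail/keep ⇒ 0x81
lane  8: tail/keep ⇒ 0x65
lane  9: tail/keep ⇒ 0x44
lane 10: tail/keep ⇒ 0x01
lane 11: tail/keep ⇒ 0xeb
lane 12: tail/keep ⇒ 0xeb
lane 13: tail/keep ⇒ 0xc4
lane 14: tail/keep ⇒ 0xda
lane 15: tail/keep ⇒ 0xa0

vd = [65535, 0, 65535, 170, 135, 24, 33, 129, 101, 68, 1, 235, 235, 196, 218, 160]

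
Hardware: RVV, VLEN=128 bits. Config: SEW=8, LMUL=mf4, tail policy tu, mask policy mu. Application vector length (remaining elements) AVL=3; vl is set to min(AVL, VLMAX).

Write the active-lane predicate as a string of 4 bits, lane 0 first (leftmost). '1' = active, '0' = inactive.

VLMAX = VLEN×LMUL/SEW = 128×1/4/8 = 4
AVL=3 ≤ VLMAX=4, so vl = 3
bits (lane 0 leftmost): 1110

predicate = 1110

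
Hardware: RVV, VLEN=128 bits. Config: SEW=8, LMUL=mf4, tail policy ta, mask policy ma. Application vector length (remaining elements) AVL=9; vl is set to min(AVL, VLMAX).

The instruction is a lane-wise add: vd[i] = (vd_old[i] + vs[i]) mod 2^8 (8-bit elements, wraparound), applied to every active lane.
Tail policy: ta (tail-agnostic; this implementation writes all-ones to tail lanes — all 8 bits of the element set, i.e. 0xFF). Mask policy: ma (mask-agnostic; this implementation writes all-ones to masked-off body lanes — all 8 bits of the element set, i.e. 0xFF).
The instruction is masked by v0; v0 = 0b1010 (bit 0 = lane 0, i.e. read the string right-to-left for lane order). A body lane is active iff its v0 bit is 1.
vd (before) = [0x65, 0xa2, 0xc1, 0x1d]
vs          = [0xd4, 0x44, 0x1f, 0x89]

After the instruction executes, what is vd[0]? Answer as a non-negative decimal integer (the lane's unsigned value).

VLMAX = (128 × 1/4) / 8 = 4 lanes
vl ← min(9, 4) = 4
[0] mask-off/ones = 0xff
[1] add(0xa2,0x44) = 0xe6
[2] mask-off/ones = 0xff
[3] add(0x1d,0x89) = 0xa6

vd[0] = 255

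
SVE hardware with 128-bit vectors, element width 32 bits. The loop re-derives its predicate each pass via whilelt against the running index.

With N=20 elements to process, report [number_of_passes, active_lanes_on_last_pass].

lane count: 128 div 32 = 4
iterations = ceil(20/4) = 5; final-pass vl = 4

[iterations, last_vl] = [5, 4]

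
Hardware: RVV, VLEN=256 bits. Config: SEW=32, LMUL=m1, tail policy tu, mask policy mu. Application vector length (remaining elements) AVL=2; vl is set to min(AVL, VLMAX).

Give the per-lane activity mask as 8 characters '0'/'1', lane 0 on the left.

VLMAX = VLEN×LMUL/SEW = 256×1/32 = 8
vl ← min(2, 8) = 2
bits (lane 0 leftmost): 11000000

predicate = 11000000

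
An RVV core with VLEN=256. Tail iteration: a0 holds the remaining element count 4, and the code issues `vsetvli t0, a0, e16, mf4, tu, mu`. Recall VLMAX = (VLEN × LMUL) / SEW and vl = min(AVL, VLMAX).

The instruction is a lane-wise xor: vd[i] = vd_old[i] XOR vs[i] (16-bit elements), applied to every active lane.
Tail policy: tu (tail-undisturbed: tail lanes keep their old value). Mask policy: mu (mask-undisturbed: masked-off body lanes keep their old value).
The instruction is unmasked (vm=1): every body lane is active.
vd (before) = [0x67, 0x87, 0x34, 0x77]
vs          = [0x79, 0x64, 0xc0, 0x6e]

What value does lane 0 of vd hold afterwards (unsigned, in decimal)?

vd[0] = 30

lanes per group: 256·1/4/16 = 4
vl ← min(4, 4) = 4
[0] xor(0x67,0x79) = 0x1e
[1] xor(0x87,0x64) = 0xe3
[2] xor(0x34,0xc0) = 0xf4
[3] xor(0x77,0x6e) = 0x19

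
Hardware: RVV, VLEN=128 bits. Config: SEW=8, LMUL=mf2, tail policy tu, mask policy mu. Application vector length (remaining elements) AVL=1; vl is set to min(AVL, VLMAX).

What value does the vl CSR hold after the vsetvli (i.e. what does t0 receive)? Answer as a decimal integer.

lanes per group: 128·1/2/8 = 8
vl = min(AVL, VLMAX) = min(1, 8) = 1

vl = 1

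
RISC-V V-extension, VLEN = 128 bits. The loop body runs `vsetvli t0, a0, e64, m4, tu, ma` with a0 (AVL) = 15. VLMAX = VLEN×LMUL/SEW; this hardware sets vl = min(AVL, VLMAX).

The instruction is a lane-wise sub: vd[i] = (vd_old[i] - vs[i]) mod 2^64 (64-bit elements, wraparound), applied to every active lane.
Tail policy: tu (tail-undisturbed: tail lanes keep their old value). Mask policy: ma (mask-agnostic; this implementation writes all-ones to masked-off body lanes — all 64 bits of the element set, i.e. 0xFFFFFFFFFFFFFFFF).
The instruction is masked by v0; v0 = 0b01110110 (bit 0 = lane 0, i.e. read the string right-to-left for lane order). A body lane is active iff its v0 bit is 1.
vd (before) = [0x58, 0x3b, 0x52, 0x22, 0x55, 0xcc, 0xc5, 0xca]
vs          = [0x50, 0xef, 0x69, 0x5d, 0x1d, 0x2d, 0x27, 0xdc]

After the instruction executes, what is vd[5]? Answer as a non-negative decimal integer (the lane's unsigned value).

vd[5] = 159

VLMAX = VLEN×LMUL/SEW = 128×4/64 = 8
vl = min(AVL, VLMAX) = min(15, 8) = 8
[0] mask-off/ones = 0xffffffffffffffff
[1] sub(0x3b,0xef) = 0xffffffffffffff4c
[2] sub(0x52,0x69) = 0xffffffffffffffe9
[3] mask-off/ones = 0xffffffffffffffff
[4] sub(0x55,0x1d) = 0x38
[5] sub(0xcc,0x2d) = 0x9f
[6] sub(0xc5,0x27) = 0x9e
[7] mask-off/ones = 0xffffffffffffffff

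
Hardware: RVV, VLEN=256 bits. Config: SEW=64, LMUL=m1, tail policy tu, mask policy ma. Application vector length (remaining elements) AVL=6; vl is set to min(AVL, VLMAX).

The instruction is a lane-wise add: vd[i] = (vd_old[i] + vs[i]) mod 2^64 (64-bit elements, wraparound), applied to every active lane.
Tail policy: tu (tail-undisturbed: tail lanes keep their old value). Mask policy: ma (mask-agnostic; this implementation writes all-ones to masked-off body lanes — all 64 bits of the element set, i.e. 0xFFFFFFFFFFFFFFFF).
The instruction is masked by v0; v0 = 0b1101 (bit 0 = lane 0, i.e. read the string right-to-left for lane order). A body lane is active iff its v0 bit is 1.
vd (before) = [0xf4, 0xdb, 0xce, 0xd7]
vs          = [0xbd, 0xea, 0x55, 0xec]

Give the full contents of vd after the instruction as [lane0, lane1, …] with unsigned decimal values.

lanes per group: 256·1/64 = 4
vl = min(AVL, VLMAX) = min(6, 4) = 4
  i=0: add(0xf4,0xbd) → 433
  i=1: mask-off/ones → 18446744073709551615
  i=2: add(0xce,0x55) → 291
  i=3: add(0xd7,0xec) → 451

vd = [433, 18446744073709551615, 291, 451]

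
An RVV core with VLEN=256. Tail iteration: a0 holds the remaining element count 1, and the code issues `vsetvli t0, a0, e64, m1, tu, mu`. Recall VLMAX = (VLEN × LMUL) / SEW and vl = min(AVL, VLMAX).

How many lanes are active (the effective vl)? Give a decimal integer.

VLMAX = (256 × 1) / 64 = 4 lanes
AVL=1 ≤ VLMAX=4, so vl = 1

vl = 1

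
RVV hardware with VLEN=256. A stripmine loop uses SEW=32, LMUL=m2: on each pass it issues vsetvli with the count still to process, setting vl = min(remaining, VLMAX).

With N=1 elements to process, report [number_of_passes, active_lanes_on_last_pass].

VLMAX = (256 × 2) / 32 = 16 lanes
1 elements at 16/iter → 1 passes, remainder 1 on the last

[iterations, last_vl] = [1, 1]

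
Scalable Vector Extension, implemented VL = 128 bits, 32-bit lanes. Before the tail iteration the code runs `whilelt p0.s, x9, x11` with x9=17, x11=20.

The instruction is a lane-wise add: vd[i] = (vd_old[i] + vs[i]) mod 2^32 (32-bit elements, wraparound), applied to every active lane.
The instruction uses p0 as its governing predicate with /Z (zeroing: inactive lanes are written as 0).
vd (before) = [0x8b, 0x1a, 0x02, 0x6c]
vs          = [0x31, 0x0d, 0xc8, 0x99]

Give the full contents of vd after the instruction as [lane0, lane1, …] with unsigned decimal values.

vd = [188, 39, 202, 0]

128-bit reg / 32-bit elem → 4 lanes
active while 17+j < 20, i.e. j ∈ [0,3) capped at 4 ⇒ 3
  i=0: add(0x8b,0x31) → 188
  i=1: add(0x1a,0x0d) → 39
  i=2: add(0x02,0xc8) → 202
  i=3: tail/zero → 0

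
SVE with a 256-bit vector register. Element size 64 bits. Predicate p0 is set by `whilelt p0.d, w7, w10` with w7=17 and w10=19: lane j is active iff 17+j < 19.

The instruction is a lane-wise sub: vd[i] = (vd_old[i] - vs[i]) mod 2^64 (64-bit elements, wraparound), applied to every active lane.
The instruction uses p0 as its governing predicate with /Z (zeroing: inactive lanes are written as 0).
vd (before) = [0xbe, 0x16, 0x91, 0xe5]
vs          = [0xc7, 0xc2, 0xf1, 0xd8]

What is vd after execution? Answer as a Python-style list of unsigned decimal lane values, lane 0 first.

vd = [18446744073709551607, 18446744073709551444, 0, 0]

lane count: 256 div 64 = 4
whilelt: lane j active iff 17+j < 19 → j < 2 → 2 active
  i=0: sub(0xbe,0xc7) → 18446744073709551607
  i=1: sub(0x16,0xc2) → 18446744073709551444
  i=2: tail/zero → 0
  i=3: tail/zero → 0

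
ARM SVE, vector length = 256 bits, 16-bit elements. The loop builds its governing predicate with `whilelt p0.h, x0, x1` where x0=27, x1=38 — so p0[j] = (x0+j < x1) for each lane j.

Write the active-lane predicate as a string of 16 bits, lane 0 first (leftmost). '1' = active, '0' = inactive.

register lanes = 256/16 = 16
active while 27+j < 38, i.e. j ∈ [0,11) capped at 16 ⇒ 11
bits (lane 0 leftmost): 1111111111100000

predicate = 1111111111100000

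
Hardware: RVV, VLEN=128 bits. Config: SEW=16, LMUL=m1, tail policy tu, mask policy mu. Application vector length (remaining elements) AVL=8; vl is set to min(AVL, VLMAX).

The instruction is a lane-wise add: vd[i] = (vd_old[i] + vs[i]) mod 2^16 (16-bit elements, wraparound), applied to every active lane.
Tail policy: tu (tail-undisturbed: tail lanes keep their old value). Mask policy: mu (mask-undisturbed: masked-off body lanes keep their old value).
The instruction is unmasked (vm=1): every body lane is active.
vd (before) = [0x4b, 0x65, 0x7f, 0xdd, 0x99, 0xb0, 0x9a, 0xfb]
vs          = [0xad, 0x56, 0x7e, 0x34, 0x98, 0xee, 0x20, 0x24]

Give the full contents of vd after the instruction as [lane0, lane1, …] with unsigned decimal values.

VLMAX = (128 × 1) / 16 = 8 lanes
vl ← min(8, 8) = 8
lane  0: add(0x4b,0xad) ⇒ 0xf8
lane  1: add(0x65,0x56) ⇒ 0xbb
lane  2: add(0x7f,0x7e) ⇒ 0xfd
lane  3: add(0xdd,0x34) ⇒ 0x111
lane  4: add(0x99,0x98) ⇒ 0x131
lane  5: add(0xb0,0xee) ⇒ 0x19e
lane  6: add(0x9a,0x20) ⇒ 0xba
lane  7: add(0xfb,0x24) ⇒ 0x11f

vd = [248, 187, 253, 273, 305, 414, 186, 287]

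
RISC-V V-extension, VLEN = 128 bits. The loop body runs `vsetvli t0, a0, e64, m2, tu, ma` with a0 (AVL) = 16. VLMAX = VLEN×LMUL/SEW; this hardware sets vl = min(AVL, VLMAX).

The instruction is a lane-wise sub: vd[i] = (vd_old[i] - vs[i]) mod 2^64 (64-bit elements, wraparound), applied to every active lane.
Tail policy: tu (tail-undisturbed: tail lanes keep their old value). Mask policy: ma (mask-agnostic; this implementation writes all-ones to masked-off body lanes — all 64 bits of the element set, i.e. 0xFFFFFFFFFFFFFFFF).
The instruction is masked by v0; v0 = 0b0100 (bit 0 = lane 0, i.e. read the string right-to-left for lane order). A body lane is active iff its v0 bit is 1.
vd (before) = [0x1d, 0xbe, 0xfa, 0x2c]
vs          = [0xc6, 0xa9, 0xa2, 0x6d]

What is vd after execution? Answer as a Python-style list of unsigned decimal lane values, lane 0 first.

VLMAX = (128 × 2) / 64 = 4 lanes
vl ← min(16, 4) = 4
lane  0: mask-off/ones ⇒ 0xffffffffffffffff
lane  1: mask-off/ones ⇒ 0xffffffffffffffff
lane  2: sub(0xfa,0xa2) ⇒ 0x58
lane  3: mask-off/ones ⇒ 0xffffffffffffffff

vd = [18446744073709551615, 18446744073709551615, 88, 18446744073709551615]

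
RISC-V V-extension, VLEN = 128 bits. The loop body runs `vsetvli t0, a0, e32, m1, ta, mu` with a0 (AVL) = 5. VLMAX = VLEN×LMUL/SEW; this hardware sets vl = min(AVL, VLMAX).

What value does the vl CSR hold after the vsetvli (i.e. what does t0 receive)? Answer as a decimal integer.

VLMAX = (128 × 1) / 32 = 4 lanes
vl ← min(5, 4) = 4

vl = 4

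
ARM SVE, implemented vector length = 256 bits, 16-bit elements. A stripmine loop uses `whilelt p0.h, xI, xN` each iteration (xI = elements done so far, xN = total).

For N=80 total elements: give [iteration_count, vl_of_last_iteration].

[iterations, last_vl] = [5, 16]

lane count: 256 div 16 = 16
80 elements at 16/iter → 5 passes, remainder 16 on the last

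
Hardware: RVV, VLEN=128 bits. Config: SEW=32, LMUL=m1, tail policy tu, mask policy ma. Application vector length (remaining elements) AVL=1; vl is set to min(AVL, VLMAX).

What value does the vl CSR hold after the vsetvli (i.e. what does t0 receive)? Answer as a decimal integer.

vl = 1

VLMAX = VLEN×LMUL/SEW = 128×1/32 = 4
AVL=1 ≤ VLMAX=4, so vl = 1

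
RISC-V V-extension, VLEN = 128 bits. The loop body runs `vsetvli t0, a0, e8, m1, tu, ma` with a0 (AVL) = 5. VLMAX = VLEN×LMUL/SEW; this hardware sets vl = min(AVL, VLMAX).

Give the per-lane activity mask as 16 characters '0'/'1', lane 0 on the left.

predicate = 1111100000000000

lanes per group: 128·1/8 = 16
vl = min(AVL, VLMAX) = min(5, 16) = 5
bits (lane 0 leftmost): 1111100000000000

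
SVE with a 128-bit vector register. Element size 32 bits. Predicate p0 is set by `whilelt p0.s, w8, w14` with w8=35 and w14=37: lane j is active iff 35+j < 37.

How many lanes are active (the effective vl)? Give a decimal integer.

vl = 2

lane count: 128 div 32 = 4
active while 35+j < 37, i.e. j ∈ [0,2) capped at 4 ⇒ 2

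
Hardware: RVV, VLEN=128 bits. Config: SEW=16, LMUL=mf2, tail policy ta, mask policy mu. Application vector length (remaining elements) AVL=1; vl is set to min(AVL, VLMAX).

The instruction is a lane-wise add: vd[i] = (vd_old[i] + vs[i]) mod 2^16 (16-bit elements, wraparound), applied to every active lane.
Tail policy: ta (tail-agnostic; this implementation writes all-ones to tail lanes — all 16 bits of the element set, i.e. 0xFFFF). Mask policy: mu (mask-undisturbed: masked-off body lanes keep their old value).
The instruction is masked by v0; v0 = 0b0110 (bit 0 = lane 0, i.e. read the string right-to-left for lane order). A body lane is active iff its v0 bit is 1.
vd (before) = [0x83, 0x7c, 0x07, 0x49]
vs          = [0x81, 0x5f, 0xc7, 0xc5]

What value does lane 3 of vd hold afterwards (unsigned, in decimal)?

vd[3] = 65535

VLMAX = VLEN×LMUL/SEW = 128×1/2/16 = 4
AVL=1 ≤ VLMAX=4, so vl = 1
[0] mask-off/keep = 0x83
[1] tail/ones = 0xffff
[2] tail/ones = 0xffff
[3] tail/ones = 0xffff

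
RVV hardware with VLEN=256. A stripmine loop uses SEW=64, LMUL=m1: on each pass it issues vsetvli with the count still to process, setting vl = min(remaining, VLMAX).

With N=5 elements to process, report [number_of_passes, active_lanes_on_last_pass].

[iterations, last_vl] = [2, 1]

lanes per group: 256·1/64 = 4
5 elements at 4/iter → 2 passes, remainder 1 on the last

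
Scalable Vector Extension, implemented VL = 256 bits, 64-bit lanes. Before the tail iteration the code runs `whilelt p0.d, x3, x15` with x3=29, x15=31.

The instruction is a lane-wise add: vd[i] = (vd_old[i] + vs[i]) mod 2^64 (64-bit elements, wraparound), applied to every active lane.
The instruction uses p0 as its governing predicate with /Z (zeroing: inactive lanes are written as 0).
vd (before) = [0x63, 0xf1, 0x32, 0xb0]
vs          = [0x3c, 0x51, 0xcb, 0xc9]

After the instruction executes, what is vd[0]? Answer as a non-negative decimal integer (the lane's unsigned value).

vd[0] = 159

register lanes = 256/64 = 4
p0[j] = (29+j < 31); true for j=0..1 → 2 lanes set
lane  0: add(0x63,0x3c) ⇒ 0x9f
lane  1: add(0xf1,0x51) ⇒ 0x142
lane  2: tail/zero ⇒ 0x00
lane  3: tail/zero ⇒ 0x00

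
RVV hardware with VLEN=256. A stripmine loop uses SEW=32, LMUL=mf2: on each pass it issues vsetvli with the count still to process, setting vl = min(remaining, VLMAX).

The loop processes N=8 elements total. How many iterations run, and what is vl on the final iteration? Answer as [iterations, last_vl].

VLMAX = VLEN×LMUL/SEW = 256×1/2/32 = 4
iterations = ceil(8/4) = 2; final-pass vl = 4

[iterations, last_vl] = [2, 4]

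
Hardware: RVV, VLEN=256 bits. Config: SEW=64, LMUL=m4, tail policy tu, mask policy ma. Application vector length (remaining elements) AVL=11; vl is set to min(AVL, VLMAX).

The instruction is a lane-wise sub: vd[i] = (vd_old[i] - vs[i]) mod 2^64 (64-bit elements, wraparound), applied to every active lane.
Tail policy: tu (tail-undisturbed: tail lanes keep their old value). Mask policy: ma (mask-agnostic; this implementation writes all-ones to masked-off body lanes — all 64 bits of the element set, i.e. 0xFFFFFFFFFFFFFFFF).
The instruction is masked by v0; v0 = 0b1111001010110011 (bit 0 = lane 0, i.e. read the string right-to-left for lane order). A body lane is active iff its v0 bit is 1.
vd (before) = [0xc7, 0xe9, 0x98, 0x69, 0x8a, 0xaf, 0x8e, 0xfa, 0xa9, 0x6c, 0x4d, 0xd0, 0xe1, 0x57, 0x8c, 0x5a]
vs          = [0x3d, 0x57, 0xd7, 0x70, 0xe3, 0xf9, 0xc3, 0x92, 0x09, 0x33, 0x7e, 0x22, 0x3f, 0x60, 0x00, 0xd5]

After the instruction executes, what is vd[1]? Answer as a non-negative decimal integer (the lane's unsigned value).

vd[1] = 146

VLMAX = (256 × 4) / 64 = 16 lanes
vl = min(AVL, VLMAX) = min(11, 16) = 11
  i=0: sub(0xc7,0x3d) → 138
  i=1: sub(0xe9,0x57) → 146
  i=2: mask-off/ones → 18446744073709551615
  i=3: mask-off/ones → 18446744073709551615
  i=4: sub(0x8a,0xe3) → 18446744073709551527
  i=5: sub(0xaf,0xf9) → 18446744073709551542
  i=6: mask-off/ones → 18446744073709551615
  i=7: sub(0xfa,0x92) → 104
  i=8: mask-off/ones → 18446744073709551615
  i=9: sub(0x6c,0x33) → 57
  i=10: mask-off/ones → 18446744073709551615
  i=11: tail/keep → 208
  i=12: tail/keep → 225
  i=13: tail/keep → 87
  i=14: tail/keep → 140
  i=15: tail/keep → 90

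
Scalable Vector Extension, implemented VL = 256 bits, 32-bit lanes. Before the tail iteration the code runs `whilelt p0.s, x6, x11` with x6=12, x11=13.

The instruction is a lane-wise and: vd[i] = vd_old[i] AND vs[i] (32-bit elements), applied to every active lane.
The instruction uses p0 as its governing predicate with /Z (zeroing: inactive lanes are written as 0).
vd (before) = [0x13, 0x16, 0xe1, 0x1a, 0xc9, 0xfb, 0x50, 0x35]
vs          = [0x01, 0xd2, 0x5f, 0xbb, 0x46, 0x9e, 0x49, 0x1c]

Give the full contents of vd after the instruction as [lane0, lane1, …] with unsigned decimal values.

vd = [1, 0, 0, 0, 0, 0, 0, 0]

register lanes = 256/32 = 8
active while 12+j < 13, i.e. j ∈ [0,1) capped at 8 ⇒ 1
lane  0: and(0x13,0x01) ⇒ 0x01
lane  1: tail/zero ⇒ 0x00
lane  2: tail/zero ⇒ 0x00
lane  3: tail/zero ⇒ 0x00
lane  4: tail/zero ⇒ 0x00
lane  5: tail/zero ⇒ 0x00
lane  6: tail/zero ⇒ 0x00
lane  7: tail/zero ⇒ 0x00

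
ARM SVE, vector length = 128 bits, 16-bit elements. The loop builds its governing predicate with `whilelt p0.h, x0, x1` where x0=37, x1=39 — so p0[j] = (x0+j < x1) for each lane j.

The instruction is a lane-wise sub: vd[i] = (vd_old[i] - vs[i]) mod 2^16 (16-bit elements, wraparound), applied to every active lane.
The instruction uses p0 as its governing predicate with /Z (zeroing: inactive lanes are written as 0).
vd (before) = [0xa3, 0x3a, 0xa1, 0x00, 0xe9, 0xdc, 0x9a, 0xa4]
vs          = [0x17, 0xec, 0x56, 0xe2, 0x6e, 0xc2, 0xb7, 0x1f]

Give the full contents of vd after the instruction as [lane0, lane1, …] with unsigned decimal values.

lane count: 128 div 16 = 8
active while 37+j < 39, i.e. j ∈ [0,2) capped at 8 ⇒ 2
[0] sub(0xa3,0x17) = 0x8c
[1] sub(0x3a,0xec) = 0xff4e
[2] tail/zero = 0x00
[3] tail/zero = 0x00
[4] tail/zero = 0x00
[5] tail/zero = 0x00
[6] tail/zero = 0x00
[7] tail/zero = 0x00

vd = [140, 65358, 0, 0, 0, 0, 0, 0]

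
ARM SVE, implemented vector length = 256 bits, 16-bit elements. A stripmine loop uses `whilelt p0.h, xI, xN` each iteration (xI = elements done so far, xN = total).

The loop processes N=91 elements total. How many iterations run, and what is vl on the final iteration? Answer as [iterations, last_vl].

[iterations, last_vl] = [6, 11]

lane count: 256 div 16 = 16
iterations = ceil(91/16) = 6; final-pass vl = 11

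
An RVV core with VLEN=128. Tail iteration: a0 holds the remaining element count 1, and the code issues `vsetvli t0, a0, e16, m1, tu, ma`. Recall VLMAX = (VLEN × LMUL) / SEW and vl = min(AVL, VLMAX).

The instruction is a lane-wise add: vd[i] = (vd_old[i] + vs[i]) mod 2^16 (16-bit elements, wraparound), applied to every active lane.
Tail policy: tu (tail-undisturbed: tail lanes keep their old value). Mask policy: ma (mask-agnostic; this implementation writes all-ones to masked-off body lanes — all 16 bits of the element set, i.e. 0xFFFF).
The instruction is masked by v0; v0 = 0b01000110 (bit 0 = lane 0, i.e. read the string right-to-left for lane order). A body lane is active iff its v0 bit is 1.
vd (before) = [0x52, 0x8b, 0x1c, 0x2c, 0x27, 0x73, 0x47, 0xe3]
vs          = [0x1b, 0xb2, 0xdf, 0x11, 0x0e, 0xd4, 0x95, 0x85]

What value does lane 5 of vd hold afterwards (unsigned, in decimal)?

vd[5] = 115

VLMAX = (128 × 1) / 16 = 8 lanes
vl ← min(1, 8) = 1
vd[0] mask-off/ones -> 0xffff
vd[1] tail/keep -> 0x8b
vd[2] tail/keep -> 0x1c
vd[3] tail/keep -> 0x2c
vd[4] tail/keep -> 0x27
vd[5] tail/keep -> 0x73
vd[6] tail/keep -> 0x47
vd[7] tail/keep -> 0xe3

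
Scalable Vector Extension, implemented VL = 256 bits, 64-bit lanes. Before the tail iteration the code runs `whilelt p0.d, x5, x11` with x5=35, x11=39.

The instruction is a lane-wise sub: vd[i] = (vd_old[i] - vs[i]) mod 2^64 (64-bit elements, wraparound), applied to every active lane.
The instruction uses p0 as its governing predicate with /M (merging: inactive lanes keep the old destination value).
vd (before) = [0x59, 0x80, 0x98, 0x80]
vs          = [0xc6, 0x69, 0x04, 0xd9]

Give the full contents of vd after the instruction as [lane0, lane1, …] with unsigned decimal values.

lane count: 256 div 64 = 4
active while 35+j < 39, i.e. j ∈ [0,4) capped at 4 ⇒ 4
vd[0] sub(0x59,0xc6) -> 0xffffffffffffff93
vd[1] sub(0x80,0x69) -> 0x17
vd[2] sub(0x98,0x04) -> 0x94
vd[3] sub(0x80,0xd9) -> 0xffffffffffffffa7

vd = [18446744073709551507, 23, 148, 18446744073709551527]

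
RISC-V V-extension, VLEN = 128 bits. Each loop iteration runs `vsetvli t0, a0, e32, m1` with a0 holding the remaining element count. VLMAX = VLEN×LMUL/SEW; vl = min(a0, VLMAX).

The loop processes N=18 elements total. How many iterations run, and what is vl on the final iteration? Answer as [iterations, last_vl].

[iterations, last_vl] = [5, 2]

lanes per group: 128·1/32 = 4
iterations = ceil(18/4) = 5; final-pass vl = 2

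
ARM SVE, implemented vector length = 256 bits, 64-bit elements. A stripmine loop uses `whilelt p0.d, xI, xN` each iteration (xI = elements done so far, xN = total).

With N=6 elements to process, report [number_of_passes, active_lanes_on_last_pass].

lane count: 256 div 64 = 4
N=6: ⌈6/4⌉ = 2 iters; last vl = 6 − 1×4 = 2

[iterations, last_vl] = [2, 2]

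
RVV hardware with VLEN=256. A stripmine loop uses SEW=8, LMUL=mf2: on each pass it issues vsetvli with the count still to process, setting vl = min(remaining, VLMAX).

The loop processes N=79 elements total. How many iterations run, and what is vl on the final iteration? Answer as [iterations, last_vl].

[iterations, last_vl] = [5, 15]

lanes per group: 256·1/2/8 = 16
iterations = ceil(79/16) = 5; final-pass vl = 15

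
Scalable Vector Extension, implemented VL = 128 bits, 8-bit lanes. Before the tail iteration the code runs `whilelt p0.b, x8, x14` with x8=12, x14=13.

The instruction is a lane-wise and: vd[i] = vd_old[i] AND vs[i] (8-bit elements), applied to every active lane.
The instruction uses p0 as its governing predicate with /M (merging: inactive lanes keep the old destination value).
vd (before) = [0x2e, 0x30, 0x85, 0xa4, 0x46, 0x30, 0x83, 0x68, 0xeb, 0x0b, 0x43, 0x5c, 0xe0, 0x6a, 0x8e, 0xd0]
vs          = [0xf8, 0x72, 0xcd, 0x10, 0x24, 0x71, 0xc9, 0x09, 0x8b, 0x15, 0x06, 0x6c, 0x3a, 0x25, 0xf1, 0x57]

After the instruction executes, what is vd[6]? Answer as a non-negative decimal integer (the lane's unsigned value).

vd[6] = 131

register lanes = 128/8 = 16
active while 12+j < 13, i.e. j ∈ [0,1) capped at 16 ⇒ 1
lane  0: and(0x2e,0xf8) ⇒ 0x28
lane  1: tail/keep ⇒ 0x30
lane  2: tail/keep ⇒ 0x85
lane  3: tail/keep ⇒ 0xa4
lane  4: tail/keep ⇒ 0x46
lane  5: tail/keep ⇒ 0x30
lane  6: tail/keep ⇒ 0x83
lane  7: tail/keep ⇒ 0x68
lane  8: tail/keep ⇒ 0xeb
lane  9: tail/keep ⇒ 0x0b
lane 10: tail/keep ⇒ 0x43
lane 11: tail/keep ⇒ 0x5c
lane 12: tail/keep ⇒ 0xe0
lane 13: tail/keep ⇒ 0x6a
lane 14: tail/keep ⇒ 0x8e
lane 15: tail/keep ⇒ 0xd0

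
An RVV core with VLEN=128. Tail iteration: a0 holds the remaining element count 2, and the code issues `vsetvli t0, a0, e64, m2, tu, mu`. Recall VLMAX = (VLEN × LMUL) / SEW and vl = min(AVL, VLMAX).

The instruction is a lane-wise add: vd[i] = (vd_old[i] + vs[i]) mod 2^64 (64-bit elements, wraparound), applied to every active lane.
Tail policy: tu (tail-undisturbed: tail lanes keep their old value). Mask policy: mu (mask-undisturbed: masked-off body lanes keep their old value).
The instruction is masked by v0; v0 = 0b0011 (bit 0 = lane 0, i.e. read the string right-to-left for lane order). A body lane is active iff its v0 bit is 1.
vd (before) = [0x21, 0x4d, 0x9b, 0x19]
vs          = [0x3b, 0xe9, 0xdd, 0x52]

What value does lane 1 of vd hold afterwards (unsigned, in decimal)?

vd[1] = 310

lanes per group: 128·2/64 = 4
AVL=2 ≤ VLMAX=4, so vl = 2
[0] add(0x21,0x3b) = 0x5c
[1] add(0x4d,0xe9) = 0x136
[2] tail/keep = 0x9b
[3] tail/keep = 0x19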